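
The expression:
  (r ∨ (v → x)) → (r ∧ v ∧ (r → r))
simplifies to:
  v ∧ (r ∨ ¬x)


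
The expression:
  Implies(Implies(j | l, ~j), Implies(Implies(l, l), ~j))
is always true.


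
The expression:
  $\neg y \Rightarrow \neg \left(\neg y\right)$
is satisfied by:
  {y: True}


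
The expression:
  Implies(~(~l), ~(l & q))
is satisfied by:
  {l: False, q: False}
  {q: True, l: False}
  {l: True, q: False}


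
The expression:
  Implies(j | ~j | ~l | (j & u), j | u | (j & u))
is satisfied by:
  {u: True, j: True}
  {u: True, j: False}
  {j: True, u: False}


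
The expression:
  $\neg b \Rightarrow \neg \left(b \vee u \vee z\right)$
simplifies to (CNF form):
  $\left(b \vee \neg u\right) \wedge \left(b \vee \neg z\right)$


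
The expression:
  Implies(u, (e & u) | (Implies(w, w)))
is always true.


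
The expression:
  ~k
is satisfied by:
  {k: False}


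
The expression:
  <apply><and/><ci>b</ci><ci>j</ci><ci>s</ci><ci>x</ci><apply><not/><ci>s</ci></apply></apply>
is never true.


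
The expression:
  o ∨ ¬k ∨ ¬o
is always true.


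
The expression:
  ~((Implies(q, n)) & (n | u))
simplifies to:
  ~n & (q | ~u)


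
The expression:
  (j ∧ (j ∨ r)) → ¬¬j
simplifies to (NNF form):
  True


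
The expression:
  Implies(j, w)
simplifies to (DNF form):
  w | ~j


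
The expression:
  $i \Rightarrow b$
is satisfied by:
  {b: True, i: False}
  {i: False, b: False}
  {i: True, b: True}


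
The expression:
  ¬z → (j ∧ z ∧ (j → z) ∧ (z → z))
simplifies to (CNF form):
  z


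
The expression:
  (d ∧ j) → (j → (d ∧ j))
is always true.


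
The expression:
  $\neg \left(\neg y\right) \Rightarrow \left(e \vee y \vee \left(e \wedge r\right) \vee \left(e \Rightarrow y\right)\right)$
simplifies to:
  $\text{True}$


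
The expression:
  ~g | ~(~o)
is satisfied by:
  {o: True, g: False}
  {g: False, o: False}
  {g: True, o: True}


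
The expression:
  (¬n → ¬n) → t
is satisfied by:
  {t: True}


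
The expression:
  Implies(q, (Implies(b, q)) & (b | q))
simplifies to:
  True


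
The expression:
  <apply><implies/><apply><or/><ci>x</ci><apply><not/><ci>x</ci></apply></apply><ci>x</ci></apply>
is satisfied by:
  {x: True}


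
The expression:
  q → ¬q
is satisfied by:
  {q: False}


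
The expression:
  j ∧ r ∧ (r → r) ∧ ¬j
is never true.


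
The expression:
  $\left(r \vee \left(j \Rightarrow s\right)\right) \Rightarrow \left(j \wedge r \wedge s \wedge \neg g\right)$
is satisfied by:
  {j: True, g: False, s: False, r: False}
  {j: True, g: True, s: False, r: False}
  {r: True, s: True, j: True, g: False}


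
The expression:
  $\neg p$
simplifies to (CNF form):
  $\neg p$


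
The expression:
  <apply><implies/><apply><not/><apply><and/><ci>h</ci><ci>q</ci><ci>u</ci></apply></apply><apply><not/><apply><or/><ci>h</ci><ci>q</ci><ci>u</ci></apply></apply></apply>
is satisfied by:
  {h: False, u: False, q: False}
  {q: True, u: True, h: True}


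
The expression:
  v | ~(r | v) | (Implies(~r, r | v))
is always true.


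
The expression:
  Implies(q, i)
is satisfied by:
  {i: True, q: False}
  {q: False, i: False}
  {q: True, i: True}


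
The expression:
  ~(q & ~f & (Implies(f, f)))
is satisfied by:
  {f: True, q: False}
  {q: False, f: False}
  {q: True, f: True}


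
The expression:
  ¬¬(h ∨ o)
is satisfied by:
  {o: True, h: True}
  {o: True, h: False}
  {h: True, o: False}


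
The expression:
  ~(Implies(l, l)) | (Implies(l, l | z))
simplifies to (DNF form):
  True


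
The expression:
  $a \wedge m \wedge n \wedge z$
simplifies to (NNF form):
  $a \wedge m \wedge n \wedge z$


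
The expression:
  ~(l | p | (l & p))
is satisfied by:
  {p: False, l: False}


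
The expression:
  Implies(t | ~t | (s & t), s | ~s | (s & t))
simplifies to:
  True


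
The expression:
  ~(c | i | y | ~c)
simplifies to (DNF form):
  False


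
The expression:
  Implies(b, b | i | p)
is always true.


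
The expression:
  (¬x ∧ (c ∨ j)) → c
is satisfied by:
  {x: True, c: True, j: False}
  {x: True, c: False, j: False}
  {c: True, x: False, j: False}
  {x: False, c: False, j: False}
  {j: True, x: True, c: True}
  {j: True, x: True, c: False}
  {j: True, c: True, x: False}


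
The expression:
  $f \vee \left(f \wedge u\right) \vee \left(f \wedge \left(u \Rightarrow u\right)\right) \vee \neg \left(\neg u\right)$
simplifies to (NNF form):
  $f \vee u$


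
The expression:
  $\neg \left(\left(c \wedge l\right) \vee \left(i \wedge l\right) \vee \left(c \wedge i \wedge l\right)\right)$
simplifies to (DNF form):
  $\left(\neg c \wedge \neg i\right) \vee \neg l$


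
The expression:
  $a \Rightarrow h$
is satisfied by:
  {h: True, a: False}
  {a: False, h: False}
  {a: True, h: True}


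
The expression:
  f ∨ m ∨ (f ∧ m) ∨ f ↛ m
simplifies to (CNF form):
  f ∨ m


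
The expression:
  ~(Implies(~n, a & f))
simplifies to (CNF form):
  ~n & (~a | ~f)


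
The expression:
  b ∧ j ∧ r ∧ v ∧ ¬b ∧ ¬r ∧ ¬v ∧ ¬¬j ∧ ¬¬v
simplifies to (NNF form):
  False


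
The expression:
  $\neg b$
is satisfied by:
  {b: False}


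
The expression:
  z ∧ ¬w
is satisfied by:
  {z: True, w: False}


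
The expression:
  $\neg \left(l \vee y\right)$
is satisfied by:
  {y: False, l: False}


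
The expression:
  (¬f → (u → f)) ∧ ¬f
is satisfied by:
  {u: False, f: False}


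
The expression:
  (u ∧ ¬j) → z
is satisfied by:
  {z: True, j: True, u: False}
  {z: True, j: False, u: False}
  {j: True, z: False, u: False}
  {z: False, j: False, u: False}
  {z: True, u: True, j: True}
  {z: True, u: True, j: False}
  {u: True, j: True, z: False}


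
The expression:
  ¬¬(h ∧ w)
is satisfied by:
  {h: True, w: True}


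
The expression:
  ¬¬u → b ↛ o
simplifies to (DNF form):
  (b ∧ ¬o) ∨ ¬u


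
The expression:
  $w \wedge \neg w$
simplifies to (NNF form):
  $\text{False}$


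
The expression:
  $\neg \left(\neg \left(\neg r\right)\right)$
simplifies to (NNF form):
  $\neg r$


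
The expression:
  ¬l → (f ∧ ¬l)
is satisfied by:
  {l: True, f: True}
  {l: True, f: False}
  {f: True, l: False}


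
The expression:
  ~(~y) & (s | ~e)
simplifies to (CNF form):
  y & (s | ~e)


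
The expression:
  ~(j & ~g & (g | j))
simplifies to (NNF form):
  g | ~j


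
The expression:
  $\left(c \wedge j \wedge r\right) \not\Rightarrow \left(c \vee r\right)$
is never true.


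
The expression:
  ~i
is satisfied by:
  {i: False}


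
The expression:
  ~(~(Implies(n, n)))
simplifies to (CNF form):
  True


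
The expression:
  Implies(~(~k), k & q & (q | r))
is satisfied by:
  {q: True, k: False}
  {k: False, q: False}
  {k: True, q: True}


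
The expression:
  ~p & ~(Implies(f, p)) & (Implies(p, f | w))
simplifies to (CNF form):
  f & ~p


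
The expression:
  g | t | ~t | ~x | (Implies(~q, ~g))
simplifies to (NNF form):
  True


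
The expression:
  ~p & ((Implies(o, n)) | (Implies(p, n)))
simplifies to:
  ~p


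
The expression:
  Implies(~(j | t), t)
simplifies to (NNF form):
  j | t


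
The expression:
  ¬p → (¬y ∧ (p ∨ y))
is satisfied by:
  {p: True}


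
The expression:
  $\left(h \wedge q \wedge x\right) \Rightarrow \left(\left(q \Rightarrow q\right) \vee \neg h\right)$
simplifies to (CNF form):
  $\text{True}$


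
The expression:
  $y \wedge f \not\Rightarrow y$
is never true.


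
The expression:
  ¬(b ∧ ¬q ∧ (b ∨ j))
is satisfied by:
  {q: True, b: False}
  {b: False, q: False}
  {b: True, q: True}


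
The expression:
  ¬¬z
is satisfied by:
  {z: True}


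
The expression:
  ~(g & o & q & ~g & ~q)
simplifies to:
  True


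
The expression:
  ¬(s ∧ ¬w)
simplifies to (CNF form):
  w ∨ ¬s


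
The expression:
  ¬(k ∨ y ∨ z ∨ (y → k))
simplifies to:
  False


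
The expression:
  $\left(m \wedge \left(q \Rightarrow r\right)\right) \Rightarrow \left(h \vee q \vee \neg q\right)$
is always true.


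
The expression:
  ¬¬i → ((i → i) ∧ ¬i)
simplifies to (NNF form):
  ¬i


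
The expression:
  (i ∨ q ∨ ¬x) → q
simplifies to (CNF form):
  (q ∨ x) ∧ (q ∨ ¬i)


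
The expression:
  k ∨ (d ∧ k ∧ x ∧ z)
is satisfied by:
  {k: True}


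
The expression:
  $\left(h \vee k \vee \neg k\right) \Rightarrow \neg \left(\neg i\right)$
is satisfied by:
  {i: True}


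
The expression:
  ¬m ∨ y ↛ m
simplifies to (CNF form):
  ¬m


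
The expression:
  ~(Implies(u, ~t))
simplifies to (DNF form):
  t & u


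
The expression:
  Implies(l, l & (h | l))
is always true.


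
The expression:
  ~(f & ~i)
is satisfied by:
  {i: True, f: False}
  {f: False, i: False}
  {f: True, i: True}


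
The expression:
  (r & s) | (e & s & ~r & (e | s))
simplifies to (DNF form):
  (e & s) | (r & s)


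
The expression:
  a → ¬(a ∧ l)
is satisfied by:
  {l: False, a: False}
  {a: True, l: False}
  {l: True, a: False}


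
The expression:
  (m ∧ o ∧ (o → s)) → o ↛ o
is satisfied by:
  {s: False, m: False, o: False}
  {o: True, s: False, m: False}
  {m: True, s: False, o: False}
  {o: True, m: True, s: False}
  {s: True, o: False, m: False}
  {o: True, s: True, m: False}
  {m: True, s: True, o: False}


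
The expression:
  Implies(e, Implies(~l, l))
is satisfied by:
  {l: True, e: False}
  {e: False, l: False}
  {e: True, l: True}


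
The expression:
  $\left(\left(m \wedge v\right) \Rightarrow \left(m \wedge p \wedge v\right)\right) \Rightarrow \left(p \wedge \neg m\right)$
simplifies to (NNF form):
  $\left(m \vee p\right) \wedge \left(p \vee v\right) \wedge \left(\neg m \vee \neg p\right)$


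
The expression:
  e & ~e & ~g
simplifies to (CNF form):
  False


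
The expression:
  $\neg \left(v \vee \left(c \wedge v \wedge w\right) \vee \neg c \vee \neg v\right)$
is never true.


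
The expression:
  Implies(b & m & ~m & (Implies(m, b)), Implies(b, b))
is always true.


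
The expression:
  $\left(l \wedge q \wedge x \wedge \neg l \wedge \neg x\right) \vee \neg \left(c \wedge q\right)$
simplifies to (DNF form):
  $\neg c \vee \neg q$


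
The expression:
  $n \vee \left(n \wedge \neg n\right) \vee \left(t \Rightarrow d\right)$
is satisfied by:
  {n: True, d: True, t: False}
  {n: True, t: False, d: False}
  {d: True, t: False, n: False}
  {d: False, t: False, n: False}
  {n: True, d: True, t: True}
  {n: True, t: True, d: False}
  {d: True, t: True, n: False}


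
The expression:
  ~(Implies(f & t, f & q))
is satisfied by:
  {t: True, f: True, q: False}


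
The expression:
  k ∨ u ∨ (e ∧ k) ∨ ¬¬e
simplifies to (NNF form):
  e ∨ k ∨ u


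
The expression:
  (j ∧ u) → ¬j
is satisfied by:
  {u: False, j: False}
  {j: True, u: False}
  {u: True, j: False}


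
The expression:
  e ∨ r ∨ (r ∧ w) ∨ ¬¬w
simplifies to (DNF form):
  e ∨ r ∨ w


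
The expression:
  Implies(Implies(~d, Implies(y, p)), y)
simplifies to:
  y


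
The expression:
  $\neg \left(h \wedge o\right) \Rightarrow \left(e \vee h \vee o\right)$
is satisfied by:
  {o: True, e: True, h: True}
  {o: True, e: True, h: False}
  {o: True, h: True, e: False}
  {o: True, h: False, e: False}
  {e: True, h: True, o: False}
  {e: True, h: False, o: False}
  {h: True, e: False, o: False}


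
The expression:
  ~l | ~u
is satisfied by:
  {l: False, u: False}
  {u: True, l: False}
  {l: True, u: False}


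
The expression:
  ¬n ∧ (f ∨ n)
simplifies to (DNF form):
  f ∧ ¬n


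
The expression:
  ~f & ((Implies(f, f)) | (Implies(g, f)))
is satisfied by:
  {f: False}


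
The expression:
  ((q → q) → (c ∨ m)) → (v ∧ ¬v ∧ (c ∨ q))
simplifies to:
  ¬c ∧ ¬m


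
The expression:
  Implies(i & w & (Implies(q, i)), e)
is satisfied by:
  {e: True, w: False, i: False}
  {w: False, i: False, e: False}
  {i: True, e: True, w: False}
  {i: True, w: False, e: False}
  {e: True, w: True, i: False}
  {w: True, e: False, i: False}
  {i: True, w: True, e: True}


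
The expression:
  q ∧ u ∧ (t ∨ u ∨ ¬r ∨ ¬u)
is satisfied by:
  {u: True, q: True}


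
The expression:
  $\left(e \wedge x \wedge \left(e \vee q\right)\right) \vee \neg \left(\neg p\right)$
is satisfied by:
  {e: True, p: True, x: True}
  {e: True, p: True, x: False}
  {p: True, x: True, e: False}
  {p: True, x: False, e: False}
  {e: True, x: True, p: False}


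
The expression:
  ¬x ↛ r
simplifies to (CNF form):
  r ∨ ¬x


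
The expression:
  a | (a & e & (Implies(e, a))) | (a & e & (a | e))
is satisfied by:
  {a: True}


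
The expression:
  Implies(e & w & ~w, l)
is always true.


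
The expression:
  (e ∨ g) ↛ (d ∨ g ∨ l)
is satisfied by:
  {e: True, g: False, d: False, l: False}


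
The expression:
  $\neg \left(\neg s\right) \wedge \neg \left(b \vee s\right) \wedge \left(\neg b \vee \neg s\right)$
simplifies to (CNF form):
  $\text{False}$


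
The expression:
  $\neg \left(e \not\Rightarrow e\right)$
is always true.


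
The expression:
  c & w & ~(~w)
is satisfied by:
  {c: True, w: True}


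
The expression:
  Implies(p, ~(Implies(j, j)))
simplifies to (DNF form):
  ~p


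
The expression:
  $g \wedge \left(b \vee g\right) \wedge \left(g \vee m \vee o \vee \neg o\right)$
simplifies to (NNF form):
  $g$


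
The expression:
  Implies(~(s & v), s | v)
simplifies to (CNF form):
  s | v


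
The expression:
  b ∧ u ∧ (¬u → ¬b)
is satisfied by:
  {u: True, b: True}


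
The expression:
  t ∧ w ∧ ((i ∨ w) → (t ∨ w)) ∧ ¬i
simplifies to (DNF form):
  t ∧ w ∧ ¬i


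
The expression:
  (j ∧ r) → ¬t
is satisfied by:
  {t: False, r: False, j: False}
  {j: True, t: False, r: False}
  {r: True, t: False, j: False}
  {j: True, r: True, t: False}
  {t: True, j: False, r: False}
  {j: True, t: True, r: False}
  {r: True, t: True, j: False}


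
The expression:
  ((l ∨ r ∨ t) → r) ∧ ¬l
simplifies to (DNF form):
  (r ∧ ¬l) ∨ (¬l ∧ ¬t)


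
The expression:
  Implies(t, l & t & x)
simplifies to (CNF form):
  (l | ~t) & (x | ~t)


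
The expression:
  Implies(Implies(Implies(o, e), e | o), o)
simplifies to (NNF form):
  o | ~e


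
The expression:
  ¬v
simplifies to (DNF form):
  ¬v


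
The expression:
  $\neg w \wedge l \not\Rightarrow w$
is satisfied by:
  {l: True, w: False}


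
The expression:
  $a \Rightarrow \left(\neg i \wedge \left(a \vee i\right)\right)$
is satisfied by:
  {a: False, i: False}
  {i: True, a: False}
  {a: True, i: False}


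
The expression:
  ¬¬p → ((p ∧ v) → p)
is always true.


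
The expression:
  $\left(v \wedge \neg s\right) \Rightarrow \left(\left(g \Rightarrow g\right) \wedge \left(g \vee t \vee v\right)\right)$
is always true.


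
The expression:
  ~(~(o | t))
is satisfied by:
  {t: True, o: True}
  {t: True, o: False}
  {o: True, t: False}


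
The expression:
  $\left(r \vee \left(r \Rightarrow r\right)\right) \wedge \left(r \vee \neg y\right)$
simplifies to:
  $r \vee \neg y$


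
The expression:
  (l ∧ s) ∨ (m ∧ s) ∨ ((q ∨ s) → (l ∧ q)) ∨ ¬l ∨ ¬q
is always true.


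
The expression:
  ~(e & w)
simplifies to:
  ~e | ~w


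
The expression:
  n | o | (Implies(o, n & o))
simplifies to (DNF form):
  True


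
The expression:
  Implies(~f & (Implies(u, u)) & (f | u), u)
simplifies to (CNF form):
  True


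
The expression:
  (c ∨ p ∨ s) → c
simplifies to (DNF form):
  c ∨ (¬p ∧ ¬s)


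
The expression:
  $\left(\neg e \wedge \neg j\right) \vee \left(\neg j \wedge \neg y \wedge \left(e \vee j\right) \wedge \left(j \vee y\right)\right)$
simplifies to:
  $\neg e \wedge \neg j$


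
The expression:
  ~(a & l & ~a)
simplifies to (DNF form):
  True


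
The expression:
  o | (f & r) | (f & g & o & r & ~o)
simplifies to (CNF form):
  (f | o) & (o | r)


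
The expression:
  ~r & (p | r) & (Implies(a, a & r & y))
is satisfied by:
  {p: True, r: False, a: False}


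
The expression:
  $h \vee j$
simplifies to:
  $h \vee j$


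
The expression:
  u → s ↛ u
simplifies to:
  ¬u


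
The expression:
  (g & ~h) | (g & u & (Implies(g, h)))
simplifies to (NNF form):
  g & (u | ~h)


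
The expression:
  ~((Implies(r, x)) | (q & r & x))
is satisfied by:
  {r: True, x: False}


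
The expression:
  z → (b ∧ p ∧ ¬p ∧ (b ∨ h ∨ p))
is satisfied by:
  {z: False}


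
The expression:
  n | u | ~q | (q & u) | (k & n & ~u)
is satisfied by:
  {n: True, u: True, q: False}
  {n: True, u: False, q: False}
  {u: True, n: False, q: False}
  {n: False, u: False, q: False}
  {n: True, q: True, u: True}
  {n: True, q: True, u: False}
  {q: True, u: True, n: False}


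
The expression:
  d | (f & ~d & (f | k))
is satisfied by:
  {d: True, f: True}
  {d: True, f: False}
  {f: True, d: False}


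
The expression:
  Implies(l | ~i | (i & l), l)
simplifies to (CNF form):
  i | l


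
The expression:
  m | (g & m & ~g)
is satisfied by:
  {m: True}


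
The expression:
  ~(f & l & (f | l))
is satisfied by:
  {l: False, f: False}
  {f: True, l: False}
  {l: True, f: False}


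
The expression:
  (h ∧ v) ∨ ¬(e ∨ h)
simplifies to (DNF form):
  (h ∧ v) ∨ (¬e ∧ ¬h)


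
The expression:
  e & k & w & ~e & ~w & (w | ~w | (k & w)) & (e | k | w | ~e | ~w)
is never true.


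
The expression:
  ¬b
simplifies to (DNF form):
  ¬b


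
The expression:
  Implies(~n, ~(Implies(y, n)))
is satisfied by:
  {n: True, y: True}
  {n: True, y: False}
  {y: True, n: False}


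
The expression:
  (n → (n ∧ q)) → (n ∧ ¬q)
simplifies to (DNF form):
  n ∧ ¬q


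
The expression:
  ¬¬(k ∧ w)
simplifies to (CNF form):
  k ∧ w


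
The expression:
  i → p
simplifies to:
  p ∨ ¬i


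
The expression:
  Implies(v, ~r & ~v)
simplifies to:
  ~v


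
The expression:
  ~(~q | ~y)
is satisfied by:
  {y: True, q: True}


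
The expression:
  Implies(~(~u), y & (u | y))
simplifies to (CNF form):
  y | ~u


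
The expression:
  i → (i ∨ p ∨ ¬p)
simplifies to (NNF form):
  True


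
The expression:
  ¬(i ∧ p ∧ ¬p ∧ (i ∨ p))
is always true.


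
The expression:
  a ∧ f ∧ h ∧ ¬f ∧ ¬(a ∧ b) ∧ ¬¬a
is never true.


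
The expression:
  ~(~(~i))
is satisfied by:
  {i: False}


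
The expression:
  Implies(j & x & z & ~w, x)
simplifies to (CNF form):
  True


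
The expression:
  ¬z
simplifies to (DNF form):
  ¬z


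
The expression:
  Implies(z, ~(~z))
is always true.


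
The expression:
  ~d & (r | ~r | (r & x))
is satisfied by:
  {d: False}


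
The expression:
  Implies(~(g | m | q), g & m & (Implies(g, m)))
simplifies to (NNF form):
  g | m | q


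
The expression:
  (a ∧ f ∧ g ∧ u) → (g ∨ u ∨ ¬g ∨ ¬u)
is always true.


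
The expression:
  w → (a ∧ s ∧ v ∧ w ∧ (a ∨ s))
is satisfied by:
  {a: True, v: True, s: True, w: False}
  {a: True, v: True, s: False, w: False}
  {a: True, s: True, v: False, w: False}
  {a: True, s: False, v: False, w: False}
  {v: True, s: True, a: False, w: False}
  {v: True, a: False, s: False, w: False}
  {v: False, s: True, a: False, w: False}
  {v: False, a: False, s: False, w: False}
  {a: True, w: True, v: True, s: True}


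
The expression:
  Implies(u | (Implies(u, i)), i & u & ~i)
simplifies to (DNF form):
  False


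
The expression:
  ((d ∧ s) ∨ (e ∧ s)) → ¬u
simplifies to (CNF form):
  (¬d ∨ ¬s ∨ ¬u) ∧ (¬e ∨ ¬s ∨ ¬u)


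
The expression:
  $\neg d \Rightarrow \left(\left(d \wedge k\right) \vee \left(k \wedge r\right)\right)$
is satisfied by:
  {r: True, d: True, k: True}
  {r: True, d: True, k: False}
  {d: True, k: True, r: False}
  {d: True, k: False, r: False}
  {r: True, k: True, d: False}


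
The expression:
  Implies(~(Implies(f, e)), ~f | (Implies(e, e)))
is always true.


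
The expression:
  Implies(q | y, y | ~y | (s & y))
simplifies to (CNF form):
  True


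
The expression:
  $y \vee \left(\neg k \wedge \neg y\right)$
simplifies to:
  $y \vee \neg k$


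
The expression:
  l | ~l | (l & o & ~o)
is always true.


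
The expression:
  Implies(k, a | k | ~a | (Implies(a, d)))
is always true.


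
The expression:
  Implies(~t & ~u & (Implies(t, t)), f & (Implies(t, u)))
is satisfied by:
  {t: True, u: True, f: True}
  {t: True, u: True, f: False}
  {t: True, f: True, u: False}
  {t: True, f: False, u: False}
  {u: True, f: True, t: False}
  {u: True, f: False, t: False}
  {f: True, u: False, t: False}


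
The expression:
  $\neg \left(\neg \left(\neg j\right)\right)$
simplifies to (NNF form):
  $\neg j$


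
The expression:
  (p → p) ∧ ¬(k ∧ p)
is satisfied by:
  {p: False, k: False}
  {k: True, p: False}
  {p: True, k: False}


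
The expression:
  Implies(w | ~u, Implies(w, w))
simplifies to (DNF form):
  True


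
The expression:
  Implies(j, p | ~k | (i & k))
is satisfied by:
  {i: True, p: True, k: False, j: False}
  {i: True, k: False, p: False, j: False}
  {p: True, i: False, k: False, j: False}
  {i: False, k: False, p: False, j: False}
  {j: True, i: True, p: True, k: False}
  {j: True, i: True, k: False, p: False}
  {j: True, p: True, i: False, k: False}
  {j: True, i: False, k: False, p: False}
  {i: True, k: True, p: True, j: False}
  {i: True, k: True, j: False, p: False}
  {k: True, p: True, j: False, i: False}
  {k: True, j: False, p: False, i: False}
  {i: True, k: True, j: True, p: True}
  {i: True, k: True, j: True, p: False}
  {k: True, j: True, p: True, i: False}


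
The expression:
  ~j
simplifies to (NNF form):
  ~j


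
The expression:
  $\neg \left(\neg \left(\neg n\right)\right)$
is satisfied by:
  {n: False}


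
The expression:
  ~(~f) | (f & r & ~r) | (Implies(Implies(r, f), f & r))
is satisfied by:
  {r: True, f: True}
  {r: True, f: False}
  {f: True, r: False}


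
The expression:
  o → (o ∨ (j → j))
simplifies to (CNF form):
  True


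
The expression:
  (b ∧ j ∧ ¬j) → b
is always true.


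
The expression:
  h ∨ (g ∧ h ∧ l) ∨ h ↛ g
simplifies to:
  h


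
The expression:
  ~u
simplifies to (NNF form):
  ~u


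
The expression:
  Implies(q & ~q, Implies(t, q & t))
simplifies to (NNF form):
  True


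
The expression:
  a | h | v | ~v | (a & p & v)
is always true.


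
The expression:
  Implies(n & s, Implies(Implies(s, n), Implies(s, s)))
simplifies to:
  True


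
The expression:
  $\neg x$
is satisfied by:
  {x: False}


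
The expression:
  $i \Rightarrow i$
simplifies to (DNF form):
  $\text{True}$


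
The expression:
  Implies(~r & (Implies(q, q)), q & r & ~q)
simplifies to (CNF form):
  r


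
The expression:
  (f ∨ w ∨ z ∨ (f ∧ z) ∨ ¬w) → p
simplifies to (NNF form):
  p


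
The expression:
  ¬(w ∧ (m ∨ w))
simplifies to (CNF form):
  ¬w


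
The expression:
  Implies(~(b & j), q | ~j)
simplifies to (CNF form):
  b | q | ~j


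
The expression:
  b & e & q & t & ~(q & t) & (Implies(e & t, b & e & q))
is never true.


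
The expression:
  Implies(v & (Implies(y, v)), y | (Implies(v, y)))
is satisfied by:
  {y: True, v: False}
  {v: False, y: False}
  {v: True, y: True}


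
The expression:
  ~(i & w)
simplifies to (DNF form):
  ~i | ~w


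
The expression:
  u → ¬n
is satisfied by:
  {u: False, n: False}
  {n: True, u: False}
  {u: True, n: False}


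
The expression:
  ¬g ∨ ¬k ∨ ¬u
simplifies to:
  ¬g ∨ ¬k ∨ ¬u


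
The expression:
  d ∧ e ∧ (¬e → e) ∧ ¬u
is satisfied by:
  {e: True, d: True, u: False}


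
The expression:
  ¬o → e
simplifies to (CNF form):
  e ∨ o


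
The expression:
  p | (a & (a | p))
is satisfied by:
  {a: True, p: True}
  {a: True, p: False}
  {p: True, a: False}


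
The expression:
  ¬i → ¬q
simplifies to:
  i ∨ ¬q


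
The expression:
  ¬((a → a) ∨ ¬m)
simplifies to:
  False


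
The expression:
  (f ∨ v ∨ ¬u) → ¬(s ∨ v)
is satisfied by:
  {u: True, v: False, s: False, f: False}
  {f: False, v: False, u: False, s: False}
  {f: True, u: True, v: False, s: False}
  {f: True, v: False, u: False, s: False}
  {s: True, u: True, f: False, v: False}


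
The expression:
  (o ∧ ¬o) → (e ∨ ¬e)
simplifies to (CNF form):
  True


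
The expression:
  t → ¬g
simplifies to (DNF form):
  ¬g ∨ ¬t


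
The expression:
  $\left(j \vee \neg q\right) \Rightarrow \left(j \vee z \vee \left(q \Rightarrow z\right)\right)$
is always true.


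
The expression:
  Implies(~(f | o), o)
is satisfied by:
  {o: True, f: True}
  {o: True, f: False}
  {f: True, o: False}


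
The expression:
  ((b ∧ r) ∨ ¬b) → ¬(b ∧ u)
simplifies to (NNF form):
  ¬b ∨ ¬r ∨ ¬u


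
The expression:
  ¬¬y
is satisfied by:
  {y: True}


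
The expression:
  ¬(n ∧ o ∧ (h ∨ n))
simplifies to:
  ¬n ∨ ¬o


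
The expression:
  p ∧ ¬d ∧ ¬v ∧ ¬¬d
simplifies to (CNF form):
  False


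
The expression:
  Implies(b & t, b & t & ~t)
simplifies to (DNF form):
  ~b | ~t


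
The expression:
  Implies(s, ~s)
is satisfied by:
  {s: False}


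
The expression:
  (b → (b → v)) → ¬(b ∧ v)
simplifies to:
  ¬b ∨ ¬v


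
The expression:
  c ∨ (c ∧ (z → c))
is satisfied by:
  {c: True}


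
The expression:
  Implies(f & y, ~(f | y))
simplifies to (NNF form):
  ~f | ~y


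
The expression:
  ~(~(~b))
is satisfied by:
  {b: False}


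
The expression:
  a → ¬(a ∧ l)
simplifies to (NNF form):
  ¬a ∨ ¬l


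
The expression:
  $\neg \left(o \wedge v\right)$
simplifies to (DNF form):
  $\neg o \vee \neg v$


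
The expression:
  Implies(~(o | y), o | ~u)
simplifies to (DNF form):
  o | y | ~u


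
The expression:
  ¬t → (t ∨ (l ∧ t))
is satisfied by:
  {t: True}


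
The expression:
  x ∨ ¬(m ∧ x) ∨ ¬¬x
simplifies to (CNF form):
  True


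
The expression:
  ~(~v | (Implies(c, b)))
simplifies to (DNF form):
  c & v & ~b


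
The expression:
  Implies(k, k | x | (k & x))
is always true.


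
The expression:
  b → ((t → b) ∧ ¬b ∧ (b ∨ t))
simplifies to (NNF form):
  ¬b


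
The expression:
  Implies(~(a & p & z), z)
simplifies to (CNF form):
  z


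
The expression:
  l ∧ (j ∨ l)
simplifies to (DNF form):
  l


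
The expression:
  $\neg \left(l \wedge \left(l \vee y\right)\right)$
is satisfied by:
  {l: False}


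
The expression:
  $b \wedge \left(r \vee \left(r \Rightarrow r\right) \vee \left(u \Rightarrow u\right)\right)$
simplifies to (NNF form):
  $b$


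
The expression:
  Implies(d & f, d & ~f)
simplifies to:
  ~d | ~f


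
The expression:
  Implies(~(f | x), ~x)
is always true.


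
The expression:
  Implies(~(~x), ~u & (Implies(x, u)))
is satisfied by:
  {x: False}


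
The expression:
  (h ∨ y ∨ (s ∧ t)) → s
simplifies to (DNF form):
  s ∨ (¬h ∧ ¬y)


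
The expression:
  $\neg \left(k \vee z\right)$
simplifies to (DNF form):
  $\neg k \wedge \neg z$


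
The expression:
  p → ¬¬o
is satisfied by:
  {o: True, p: False}
  {p: False, o: False}
  {p: True, o: True}


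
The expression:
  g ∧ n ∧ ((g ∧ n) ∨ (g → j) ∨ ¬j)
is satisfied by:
  {g: True, n: True}


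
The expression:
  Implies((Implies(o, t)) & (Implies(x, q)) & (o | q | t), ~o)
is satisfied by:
  {x: True, o: False, t: False, q: False}
  {x: False, o: False, t: False, q: False}
  {q: True, x: True, o: False, t: False}
  {q: True, x: False, o: False, t: False}
  {t: True, x: True, o: False, q: False}
  {t: True, x: False, o: False, q: False}
  {q: True, t: True, x: True, o: False}
  {q: True, t: True, x: False, o: False}
  {o: True, x: True, q: False, t: False}
  {o: True, x: False, q: False, t: False}
  {q: True, o: True, x: True, t: False}
  {q: True, o: True, x: False, t: False}
  {t: True, o: True, x: True, q: False}


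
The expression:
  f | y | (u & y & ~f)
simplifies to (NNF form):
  f | y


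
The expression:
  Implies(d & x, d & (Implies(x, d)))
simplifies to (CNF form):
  True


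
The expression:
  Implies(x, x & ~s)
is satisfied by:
  {s: False, x: False}
  {x: True, s: False}
  {s: True, x: False}


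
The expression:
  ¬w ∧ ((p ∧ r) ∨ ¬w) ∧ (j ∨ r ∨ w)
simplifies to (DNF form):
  (j ∧ ¬w) ∨ (r ∧ ¬w)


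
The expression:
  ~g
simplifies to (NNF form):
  ~g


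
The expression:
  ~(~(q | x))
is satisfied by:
  {x: True, q: True}
  {x: True, q: False}
  {q: True, x: False}


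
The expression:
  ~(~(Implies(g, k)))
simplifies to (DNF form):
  k | ~g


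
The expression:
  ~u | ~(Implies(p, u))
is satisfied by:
  {u: False}


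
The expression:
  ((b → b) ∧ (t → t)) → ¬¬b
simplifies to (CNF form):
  b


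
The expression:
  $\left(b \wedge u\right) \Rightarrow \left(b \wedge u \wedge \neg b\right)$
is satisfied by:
  {u: False, b: False}
  {b: True, u: False}
  {u: True, b: False}


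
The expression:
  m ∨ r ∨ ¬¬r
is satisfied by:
  {r: True, m: True}
  {r: True, m: False}
  {m: True, r: False}


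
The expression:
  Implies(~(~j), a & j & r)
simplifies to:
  ~j | (a & r)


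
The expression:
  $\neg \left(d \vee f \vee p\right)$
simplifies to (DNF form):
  $\neg d \wedge \neg f \wedge \neg p$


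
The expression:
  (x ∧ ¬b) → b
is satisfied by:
  {b: True, x: False}
  {x: False, b: False}
  {x: True, b: True}


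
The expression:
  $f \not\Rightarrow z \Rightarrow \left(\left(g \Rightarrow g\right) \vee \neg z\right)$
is always true.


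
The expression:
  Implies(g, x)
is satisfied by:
  {x: True, g: False}
  {g: False, x: False}
  {g: True, x: True}


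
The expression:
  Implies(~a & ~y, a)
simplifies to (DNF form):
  a | y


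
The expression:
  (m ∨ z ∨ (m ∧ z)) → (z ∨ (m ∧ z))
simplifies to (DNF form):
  z ∨ ¬m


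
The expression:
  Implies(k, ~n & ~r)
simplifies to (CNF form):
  (~k | ~n) & (~k | ~r)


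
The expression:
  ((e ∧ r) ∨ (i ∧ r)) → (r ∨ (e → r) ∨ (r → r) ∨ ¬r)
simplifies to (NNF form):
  True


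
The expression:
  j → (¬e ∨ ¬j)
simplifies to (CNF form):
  ¬e ∨ ¬j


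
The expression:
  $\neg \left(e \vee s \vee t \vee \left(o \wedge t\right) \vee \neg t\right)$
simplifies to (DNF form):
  $\text{False}$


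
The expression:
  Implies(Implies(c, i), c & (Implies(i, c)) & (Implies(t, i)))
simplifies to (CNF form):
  c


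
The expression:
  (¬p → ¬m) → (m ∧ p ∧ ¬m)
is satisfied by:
  {m: True, p: False}


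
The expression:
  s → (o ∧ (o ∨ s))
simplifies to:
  o ∨ ¬s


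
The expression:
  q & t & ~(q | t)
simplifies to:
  False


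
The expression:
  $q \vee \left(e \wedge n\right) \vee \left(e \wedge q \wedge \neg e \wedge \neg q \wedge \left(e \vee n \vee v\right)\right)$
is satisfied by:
  {q: True, e: True, n: True}
  {q: True, e: True, n: False}
  {q: True, n: True, e: False}
  {q: True, n: False, e: False}
  {e: True, n: True, q: False}


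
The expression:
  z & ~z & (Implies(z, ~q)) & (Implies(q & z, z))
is never true.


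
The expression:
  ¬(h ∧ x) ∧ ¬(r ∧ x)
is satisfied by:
  {r: False, x: False, h: False}
  {h: True, r: False, x: False}
  {r: True, h: False, x: False}
  {h: True, r: True, x: False}
  {x: True, h: False, r: False}


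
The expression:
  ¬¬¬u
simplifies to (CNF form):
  ¬u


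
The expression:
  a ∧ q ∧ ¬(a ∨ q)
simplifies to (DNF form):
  False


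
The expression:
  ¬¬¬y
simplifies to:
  ¬y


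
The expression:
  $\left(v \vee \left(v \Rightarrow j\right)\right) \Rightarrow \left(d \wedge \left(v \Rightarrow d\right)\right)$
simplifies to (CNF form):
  $d$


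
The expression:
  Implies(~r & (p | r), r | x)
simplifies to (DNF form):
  r | x | ~p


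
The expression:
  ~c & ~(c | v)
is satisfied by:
  {v: False, c: False}


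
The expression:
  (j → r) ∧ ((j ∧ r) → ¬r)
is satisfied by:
  {j: False}


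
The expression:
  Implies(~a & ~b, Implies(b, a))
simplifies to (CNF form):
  True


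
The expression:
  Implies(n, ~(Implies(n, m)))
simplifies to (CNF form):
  ~m | ~n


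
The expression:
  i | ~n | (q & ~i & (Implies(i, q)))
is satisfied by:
  {i: True, q: True, n: False}
  {i: True, q: False, n: False}
  {q: True, i: False, n: False}
  {i: False, q: False, n: False}
  {i: True, n: True, q: True}
  {i: True, n: True, q: False}
  {n: True, q: True, i: False}


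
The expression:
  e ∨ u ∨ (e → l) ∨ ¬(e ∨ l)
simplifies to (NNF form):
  True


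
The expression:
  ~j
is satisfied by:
  {j: False}


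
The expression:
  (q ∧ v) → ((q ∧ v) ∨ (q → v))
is always true.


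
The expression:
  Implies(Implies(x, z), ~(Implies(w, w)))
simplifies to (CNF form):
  x & ~z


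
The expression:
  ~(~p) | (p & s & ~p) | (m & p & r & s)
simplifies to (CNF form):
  p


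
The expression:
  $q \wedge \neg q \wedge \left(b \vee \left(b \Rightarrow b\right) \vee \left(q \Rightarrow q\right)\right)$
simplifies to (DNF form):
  $\text{False}$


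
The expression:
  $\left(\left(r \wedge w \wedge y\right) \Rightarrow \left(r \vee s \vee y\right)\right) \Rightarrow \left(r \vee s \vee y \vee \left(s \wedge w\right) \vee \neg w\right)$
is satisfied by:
  {r: True, y: True, s: True, w: False}
  {r: True, y: True, w: False, s: False}
  {r: True, s: True, w: False, y: False}
  {r: True, w: False, s: False, y: False}
  {y: True, s: True, w: False, r: False}
  {y: True, w: False, s: False, r: False}
  {s: True, y: False, w: False, r: False}
  {y: False, w: False, s: False, r: False}
  {y: True, r: True, w: True, s: True}
  {y: True, r: True, w: True, s: False}
  {r: True, w: True, s: True, y: False}
  {r: True, w: True, y: False, s: False}
  {s: True, w: True, y: True, r: False}
  {w: True, y: True, r: False, s: False}
  {w: True, s: True, r: False, y: False}


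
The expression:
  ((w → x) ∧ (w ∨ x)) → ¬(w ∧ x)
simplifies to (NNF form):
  ¬w ∨ ¬x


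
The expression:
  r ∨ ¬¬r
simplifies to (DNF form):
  r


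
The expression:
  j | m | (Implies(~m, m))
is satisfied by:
  {m: True, j: True}
  {m: True, j: False}
  {j: True, m: False}


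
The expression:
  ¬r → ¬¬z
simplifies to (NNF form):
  r ∨ z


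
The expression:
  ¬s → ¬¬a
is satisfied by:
  {a: True, s: True}
  {a: True, s: False}
  {s: True, a: False}


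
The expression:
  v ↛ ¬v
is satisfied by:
  {v: True}


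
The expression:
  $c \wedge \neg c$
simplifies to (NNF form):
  $\text{False}$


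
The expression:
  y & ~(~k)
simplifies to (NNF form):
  k & y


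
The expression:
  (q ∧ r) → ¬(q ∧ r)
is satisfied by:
  {q: False, r: False}
  {r: True, q: False}
  {q: True, r: False}


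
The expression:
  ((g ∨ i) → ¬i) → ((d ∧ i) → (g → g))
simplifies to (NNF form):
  True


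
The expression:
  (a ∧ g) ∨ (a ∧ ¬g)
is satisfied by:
  {a: True}


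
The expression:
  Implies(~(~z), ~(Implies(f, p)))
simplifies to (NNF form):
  ~z | (f & ~p)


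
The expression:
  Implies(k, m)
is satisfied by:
  {m: True, k: False}
  {k: False, m: False}
  {k: True, m: True}


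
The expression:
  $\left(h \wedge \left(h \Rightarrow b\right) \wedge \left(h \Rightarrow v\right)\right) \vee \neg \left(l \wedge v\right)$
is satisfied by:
  {h: True, b: True, l: False, v: False}
  {h: True, b: False, l: False, v: False}
  {b: True, h: False, l: False, v: False}
  {h: False, b: False, l: False, v: False}
  {h: True, v: True, b: True, l: False}
  {h: True, v: True, b: False, l: False}
  {v: True, b: True, h: False, l: False}
  {v: True, h: False, b: False, l: False}
  {h: True, l: True, b: True, v: False}
  {h: True, l: True, b: False, v: False}
  {l: True, b: True, h: False, v: False}
  {l: True, h: False, b: False, v: False}
  {h: True, v: True, l: True, b: True}


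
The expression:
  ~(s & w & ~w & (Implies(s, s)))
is always true.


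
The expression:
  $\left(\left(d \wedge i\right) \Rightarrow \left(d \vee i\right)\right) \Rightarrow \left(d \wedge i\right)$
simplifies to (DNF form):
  $d \wedge i$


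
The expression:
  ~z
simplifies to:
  ~z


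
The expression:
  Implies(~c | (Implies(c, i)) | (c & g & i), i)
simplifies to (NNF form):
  c | i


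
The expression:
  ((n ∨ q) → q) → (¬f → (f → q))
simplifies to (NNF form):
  True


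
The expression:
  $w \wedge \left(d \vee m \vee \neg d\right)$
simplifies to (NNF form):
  $w$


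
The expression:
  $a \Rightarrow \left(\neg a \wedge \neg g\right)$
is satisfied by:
  {a: False}


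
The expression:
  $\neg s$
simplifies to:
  $\neg s$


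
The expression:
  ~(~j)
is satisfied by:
  {j: True}


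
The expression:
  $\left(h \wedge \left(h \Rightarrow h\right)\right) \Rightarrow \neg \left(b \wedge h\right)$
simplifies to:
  $\neg b \vee \neg h$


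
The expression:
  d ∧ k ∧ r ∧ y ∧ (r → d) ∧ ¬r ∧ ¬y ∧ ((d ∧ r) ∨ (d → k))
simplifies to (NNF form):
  False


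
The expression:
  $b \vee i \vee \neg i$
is always true.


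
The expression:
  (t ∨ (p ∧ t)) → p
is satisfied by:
  {p: True, t: False}
  {t: False, p: False}
  {t: True, p: True}


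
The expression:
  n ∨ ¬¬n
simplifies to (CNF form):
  n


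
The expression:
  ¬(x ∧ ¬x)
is always true.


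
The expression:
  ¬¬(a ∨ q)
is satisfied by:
  {a: True, q: True}
  {a: True, q: False}
  {q: True, a: False}


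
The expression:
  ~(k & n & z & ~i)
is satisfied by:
  {i: True, k: False, z: False, n: False}
  {i: False, k: False, z: False, n: False}
  {i: True, n: True, k: False, z: False}
  {n: True, i: False, k: False, z: False}
  {i: True, z: True, n: False, k: False}
  {z: True, n: False, k: False, i: False}
  {i: True, n: True, z: True, k: False}
  {n: True, z: True, i: False, k: False}
  {i: True, k: True, n: False, z: False}
  {k: True, n: False, z: False, i: False}
  {i: True, n: True, k: True, z: False}
  {n: True, k: True, i: False, z: False}
  {i: True, z: True, k: True, n: False}
  {z: True, k: True, n: False, i: False}
  {i: True, n: True, z: True, k: True}
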